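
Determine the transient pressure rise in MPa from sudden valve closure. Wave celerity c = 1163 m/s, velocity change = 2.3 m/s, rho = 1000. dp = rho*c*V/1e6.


dp = 1000 * 1163 * 2.3 / 1e6 = 2.6749 MPa


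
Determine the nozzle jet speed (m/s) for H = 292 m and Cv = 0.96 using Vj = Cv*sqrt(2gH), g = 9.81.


Vj = 0.96 * sqrt(2*9.81*292) = 72.6628 m/s


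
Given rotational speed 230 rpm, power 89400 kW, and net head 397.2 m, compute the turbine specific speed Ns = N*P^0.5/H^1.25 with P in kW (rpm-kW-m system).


Ns = 230 * 89400^0.5 / 397.2^1.25 = 38.7824


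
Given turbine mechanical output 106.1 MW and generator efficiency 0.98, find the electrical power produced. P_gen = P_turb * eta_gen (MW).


P_gen = 106.1 * 0.98 = 103.9780 MW


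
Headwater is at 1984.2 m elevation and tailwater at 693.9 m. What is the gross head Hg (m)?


Hg = 1984.2 - 693.9 = 1290.3000 m


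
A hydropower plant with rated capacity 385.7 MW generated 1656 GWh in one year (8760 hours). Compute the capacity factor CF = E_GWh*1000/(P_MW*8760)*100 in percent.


CF = 1656 * 1000 / (385.7 * 8760) * 100 = 49.0125 %


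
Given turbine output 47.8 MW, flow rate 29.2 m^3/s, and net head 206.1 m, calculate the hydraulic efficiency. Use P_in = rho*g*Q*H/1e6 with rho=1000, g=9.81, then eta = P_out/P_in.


P_in = 1000 * 9.81 * 29.2 * 206.1 / 1e6 = 59.0378 MW
eta = 47.8 / 59.0378 = 0.8097


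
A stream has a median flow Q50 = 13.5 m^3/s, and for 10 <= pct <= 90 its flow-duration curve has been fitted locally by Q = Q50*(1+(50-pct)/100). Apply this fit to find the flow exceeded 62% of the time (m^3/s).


Q = 13.5 * (1 + (50 - 62)/100) = 11.8800 m^3/s


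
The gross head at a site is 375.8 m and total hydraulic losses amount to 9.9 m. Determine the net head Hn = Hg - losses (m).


Hn = 375.8 - 9.9 = 365.9000 m


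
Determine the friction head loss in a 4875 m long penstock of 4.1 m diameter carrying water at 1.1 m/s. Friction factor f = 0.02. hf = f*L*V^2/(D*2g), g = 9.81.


hf = 0.02 * 4875 * 1.1^2 / (4.1 * 2 * 9.81) = 1.4666 m


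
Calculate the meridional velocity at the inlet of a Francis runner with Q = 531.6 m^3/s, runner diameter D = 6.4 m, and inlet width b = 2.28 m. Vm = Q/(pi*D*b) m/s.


Vm = 531.6 / (pi * 6.4 * 2.28) = 11.5963 m/s


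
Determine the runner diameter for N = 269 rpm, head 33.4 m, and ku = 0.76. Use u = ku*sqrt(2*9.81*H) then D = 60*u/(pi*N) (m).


u = 0.76 * sqrt(2*9.81*33.4) = 19.4552 m/s
D = 60 * 19.4552 / (pi * 269) = 1.3813 m


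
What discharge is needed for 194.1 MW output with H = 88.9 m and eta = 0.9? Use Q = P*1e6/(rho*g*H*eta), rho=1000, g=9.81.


Q = 194.1 * 1e6 / (1000 * 9.81 * 88.9 * 0.9) = 247.2932 m^3/s


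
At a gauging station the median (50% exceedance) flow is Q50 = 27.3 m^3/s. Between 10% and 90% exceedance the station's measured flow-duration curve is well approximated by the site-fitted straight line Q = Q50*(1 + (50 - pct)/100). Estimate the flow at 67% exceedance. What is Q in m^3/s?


Q = 27.3 * (1 + (50 - 67)/100) = 22.6590 m^3/s


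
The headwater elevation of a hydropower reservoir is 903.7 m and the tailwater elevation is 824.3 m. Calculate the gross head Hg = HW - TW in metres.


Hg = 903.7 - 824.3 = 79.4000 m


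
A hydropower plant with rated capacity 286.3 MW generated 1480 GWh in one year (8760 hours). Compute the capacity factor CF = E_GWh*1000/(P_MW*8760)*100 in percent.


CF = 1480 * 1000 / (286.3 * 8760) * 100 = 59.0114 %


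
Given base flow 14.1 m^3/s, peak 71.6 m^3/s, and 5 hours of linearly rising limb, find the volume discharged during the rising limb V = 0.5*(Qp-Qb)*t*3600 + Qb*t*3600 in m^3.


V = 0.5*(71.6 - 14.1)*5*3600 + 14.1*5*3600 = 771300.0000 m^3


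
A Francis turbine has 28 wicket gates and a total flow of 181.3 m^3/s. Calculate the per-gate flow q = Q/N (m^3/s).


q = 181.3 / 28 = 6.4750 m^3/s


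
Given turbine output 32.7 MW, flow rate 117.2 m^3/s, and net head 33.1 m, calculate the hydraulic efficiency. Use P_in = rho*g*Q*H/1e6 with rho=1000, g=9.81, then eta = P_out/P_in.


P_in = 1000 * 9.81 * 117.2 * 33.1 / 1e6 = 38.0561 MW
eta = 32.7 / 38.0561 = 0.8593


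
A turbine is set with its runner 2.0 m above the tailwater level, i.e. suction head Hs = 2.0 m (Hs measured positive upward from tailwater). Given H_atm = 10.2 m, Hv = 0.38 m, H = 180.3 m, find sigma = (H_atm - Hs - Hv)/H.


sigma = (10.2 - 2.0 - 0.38) / 180.3 = 0.0434


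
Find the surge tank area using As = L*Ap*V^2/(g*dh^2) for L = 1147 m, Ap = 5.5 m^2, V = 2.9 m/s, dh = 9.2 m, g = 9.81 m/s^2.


As = 1147 * 5.5 * 2.9^2 / (9.81 * 9.2^2) = 63.8966 m^2


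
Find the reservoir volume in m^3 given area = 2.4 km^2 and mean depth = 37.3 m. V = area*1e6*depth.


V = 2.4 * 1e6 * 37.3 = 8.9520e+07 m^3


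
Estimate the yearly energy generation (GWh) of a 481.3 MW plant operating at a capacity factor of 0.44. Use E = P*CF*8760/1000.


E = 481.3 * 0.44 * 8760 / 1000 = 1855.1227 GWh


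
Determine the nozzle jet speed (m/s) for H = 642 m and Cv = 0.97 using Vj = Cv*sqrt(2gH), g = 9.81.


Vj = 0.97 * sqrt(2*9.81*642) = 108.8651 m/s


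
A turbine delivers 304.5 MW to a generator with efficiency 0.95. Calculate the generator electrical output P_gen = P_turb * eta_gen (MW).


P_gen = 304.5 * 0.95 = 289.2750 MW


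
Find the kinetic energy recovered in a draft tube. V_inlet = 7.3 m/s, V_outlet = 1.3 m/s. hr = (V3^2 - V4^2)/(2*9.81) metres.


hr = (7.3^2 - 1.3^2) / (2*9.81) = 2.6300 m


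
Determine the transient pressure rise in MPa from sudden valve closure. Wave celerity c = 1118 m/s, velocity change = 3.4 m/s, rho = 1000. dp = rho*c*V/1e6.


dp = 1000 * 1118 * 3.4 / 1e6 = 3.8012 MPa


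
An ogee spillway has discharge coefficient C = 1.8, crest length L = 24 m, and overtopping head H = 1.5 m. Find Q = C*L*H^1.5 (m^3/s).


Q = 1.8 * 24 * 1.5^1.5 = 79.3635 m^3/s


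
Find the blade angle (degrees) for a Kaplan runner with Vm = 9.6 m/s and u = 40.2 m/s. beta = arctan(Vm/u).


beta = arctan(9.6 / 40.2) = 13.4310 degrees


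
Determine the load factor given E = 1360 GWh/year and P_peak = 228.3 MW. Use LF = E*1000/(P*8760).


LF = 1360 * 1000 / (228.3 * 8760) = 0.6800


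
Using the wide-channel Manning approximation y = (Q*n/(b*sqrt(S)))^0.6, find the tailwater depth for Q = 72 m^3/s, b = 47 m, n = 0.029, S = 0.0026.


y = (72 * 0.029 / (47 * 0.0026^0.5))^0.6 = 0.9206 m


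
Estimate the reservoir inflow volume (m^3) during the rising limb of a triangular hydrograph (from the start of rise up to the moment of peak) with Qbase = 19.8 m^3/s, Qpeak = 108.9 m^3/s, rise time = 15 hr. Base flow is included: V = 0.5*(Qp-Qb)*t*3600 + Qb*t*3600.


V = 0.5*(108.9 - 19.8)*15*3600 + 19.8*15*3600 = 3.4749e+06 m^3


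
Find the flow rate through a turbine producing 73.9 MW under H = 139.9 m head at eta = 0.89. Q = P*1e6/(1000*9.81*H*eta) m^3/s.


Q = 73.9 * 1e6 / (1000 * 9.81 * 139.9 * 0.89) = 60.5017 m^3/s


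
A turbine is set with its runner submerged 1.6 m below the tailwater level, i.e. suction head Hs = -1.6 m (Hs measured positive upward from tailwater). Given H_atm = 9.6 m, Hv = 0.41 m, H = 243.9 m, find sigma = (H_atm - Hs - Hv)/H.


sigma = (9.6 - (-1.6) - 0.41) / 243.9 = 0.0442


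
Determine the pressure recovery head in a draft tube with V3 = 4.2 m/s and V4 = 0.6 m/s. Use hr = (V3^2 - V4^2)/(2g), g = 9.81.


hr = (4.2^2 - 0.6^2) / (2*9.81) = 0.8807 m


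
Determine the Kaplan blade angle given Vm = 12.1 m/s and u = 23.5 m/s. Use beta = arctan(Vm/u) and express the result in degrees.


beta = arctan(12.1 / 23.5) = 27.2436 degrees


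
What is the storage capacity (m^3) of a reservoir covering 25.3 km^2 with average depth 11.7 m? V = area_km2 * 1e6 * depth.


V = 25.3 * 1e6 * 11.7 = 2.9601e+08 m^3


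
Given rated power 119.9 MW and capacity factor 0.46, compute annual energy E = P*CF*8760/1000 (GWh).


E = 119.9 * 0.46 * 8760 / 1000 = 483.1490 GWh


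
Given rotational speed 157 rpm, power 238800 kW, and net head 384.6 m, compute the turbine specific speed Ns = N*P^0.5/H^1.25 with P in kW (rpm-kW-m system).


Ns = 157 * 238800^0.5 / 384.6^1.25 = 45.0459


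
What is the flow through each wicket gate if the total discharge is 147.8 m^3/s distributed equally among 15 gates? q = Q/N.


q = 147.8 / 15 = 9.8533 m^3/s


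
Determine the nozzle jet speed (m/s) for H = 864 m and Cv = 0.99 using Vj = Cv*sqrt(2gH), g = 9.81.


Vj = 0.99 * sqrt(2*9.81*864) = 128.8966 m/s


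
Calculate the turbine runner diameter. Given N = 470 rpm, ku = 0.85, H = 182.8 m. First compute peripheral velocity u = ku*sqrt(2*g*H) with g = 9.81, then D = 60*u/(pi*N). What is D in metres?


u = 0.85 * sqrt(2*9.81*182.8) = 50.9045 m/s
D = 60 * 50.9045 / (pi * 470) = 2.0685 m


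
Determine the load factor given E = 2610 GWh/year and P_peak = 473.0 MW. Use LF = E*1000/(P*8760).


LF = 2610 * 1000 / (473.0 * 8760) = 0.6299


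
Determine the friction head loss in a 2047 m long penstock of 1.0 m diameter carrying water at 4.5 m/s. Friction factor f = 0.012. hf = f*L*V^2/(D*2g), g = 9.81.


hf = 0.012 * 2047 * 4.5^2 / (1.0 * 2 * 9.81) = 25.3528 m


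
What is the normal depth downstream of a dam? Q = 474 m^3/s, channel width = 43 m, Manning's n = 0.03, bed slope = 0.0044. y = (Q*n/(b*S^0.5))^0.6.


y = (474 * 0.03 / (43 * 0.0044^0.5))^0.6 = 2.6219 m


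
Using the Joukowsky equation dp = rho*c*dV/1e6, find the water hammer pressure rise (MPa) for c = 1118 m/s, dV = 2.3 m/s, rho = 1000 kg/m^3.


dp = 1000 * 1118 * 2.3 / 1e6 = 2.5714 MPa


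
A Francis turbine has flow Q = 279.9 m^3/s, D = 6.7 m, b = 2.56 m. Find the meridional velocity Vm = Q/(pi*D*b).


Vm = 279.9 / (pi * 6.7 * 2.56) = 5.1944 m/s


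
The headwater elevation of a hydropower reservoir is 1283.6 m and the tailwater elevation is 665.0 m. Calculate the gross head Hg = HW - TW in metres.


Hg = 1283.6 - 665.0 = 618.6000 m


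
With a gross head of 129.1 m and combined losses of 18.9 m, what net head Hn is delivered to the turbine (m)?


Hn = 129.1 - 18.9 = 110.2000 m


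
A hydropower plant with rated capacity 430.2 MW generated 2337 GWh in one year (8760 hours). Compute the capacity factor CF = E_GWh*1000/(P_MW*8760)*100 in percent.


CF = 2337 * 1000 / (430.2 * 8760) * 100 = 62.0132 %


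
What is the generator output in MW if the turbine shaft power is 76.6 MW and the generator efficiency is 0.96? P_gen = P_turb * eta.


P_gen = 76.6 * 0.96 = 73.5360 MW


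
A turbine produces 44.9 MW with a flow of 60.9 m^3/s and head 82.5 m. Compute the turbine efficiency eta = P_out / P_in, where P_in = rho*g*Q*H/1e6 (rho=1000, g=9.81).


P_in = 1000 * 9.81 * 60.9 * 82.5 / 1e6 = 49.2879 MW
eta = 44.9 / 49.2879 = 0.9110


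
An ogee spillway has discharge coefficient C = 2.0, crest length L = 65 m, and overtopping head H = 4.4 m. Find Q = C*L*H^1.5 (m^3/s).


Q = 2.0 * 65 * 4.4^1.5 = 1199.8373 m^3/s


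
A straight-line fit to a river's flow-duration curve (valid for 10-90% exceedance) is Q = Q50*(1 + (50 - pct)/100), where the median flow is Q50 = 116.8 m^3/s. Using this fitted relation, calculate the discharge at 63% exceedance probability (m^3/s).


Q = 116.8 * (1 + (50 - 63)/100) = 101.6160 m^3/s


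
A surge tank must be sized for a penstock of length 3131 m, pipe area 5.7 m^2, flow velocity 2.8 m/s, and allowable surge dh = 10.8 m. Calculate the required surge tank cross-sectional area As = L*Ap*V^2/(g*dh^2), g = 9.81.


As = 3131 * 5.7 * 2.8^2 / (9.81 * 10.8^2) = 122.2806 m^2


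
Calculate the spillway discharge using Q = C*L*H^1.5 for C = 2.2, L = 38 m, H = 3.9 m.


Q = 2.2 * 38 * 3.9^1.5 = 643.8774 m^3/s


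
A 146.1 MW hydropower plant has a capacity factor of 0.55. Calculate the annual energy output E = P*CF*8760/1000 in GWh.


E = 146.1 * 0.55 * 8760 / 1000 = 703.9098 GWh


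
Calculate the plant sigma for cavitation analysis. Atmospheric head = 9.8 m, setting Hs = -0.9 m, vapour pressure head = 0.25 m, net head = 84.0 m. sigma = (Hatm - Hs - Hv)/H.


sigma = (9.8 - (-0.9) - 0.25) / 84.0 = 0.1244


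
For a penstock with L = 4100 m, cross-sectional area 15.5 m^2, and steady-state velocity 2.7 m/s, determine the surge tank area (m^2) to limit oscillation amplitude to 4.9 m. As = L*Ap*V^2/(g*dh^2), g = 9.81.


As = 4100 * 15.5 * 2.7^2 / (9.81 * 4.9^2) = 1966.8983 m^2


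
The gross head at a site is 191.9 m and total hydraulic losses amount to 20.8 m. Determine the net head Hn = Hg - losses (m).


Hn = 191.9 - 20.8 = 171.1000 m


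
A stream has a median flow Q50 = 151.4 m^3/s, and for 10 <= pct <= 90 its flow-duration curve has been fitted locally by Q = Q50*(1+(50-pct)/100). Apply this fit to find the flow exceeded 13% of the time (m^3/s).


Q = 151.4 * (1 + (50 - 13)/100) = 207.4180 m^3/s


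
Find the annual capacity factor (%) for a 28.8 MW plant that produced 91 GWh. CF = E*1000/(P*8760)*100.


CF = 91 * 1000 / (28.8 * 8760) * 100 = 36.0699 %


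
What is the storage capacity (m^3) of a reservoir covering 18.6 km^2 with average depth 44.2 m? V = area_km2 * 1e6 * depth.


V = 18.6 * 1e6 * 44.2 = 8.2212e+08 m^3


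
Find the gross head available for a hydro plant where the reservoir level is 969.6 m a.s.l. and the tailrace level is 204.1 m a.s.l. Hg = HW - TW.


Hg = 969.6 - 204.1 = 765.5000 m


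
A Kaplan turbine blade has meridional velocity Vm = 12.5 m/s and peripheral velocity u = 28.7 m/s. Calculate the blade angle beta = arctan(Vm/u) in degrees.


beta = arctan(12.5 / 28.7) = 23.5351 degrees


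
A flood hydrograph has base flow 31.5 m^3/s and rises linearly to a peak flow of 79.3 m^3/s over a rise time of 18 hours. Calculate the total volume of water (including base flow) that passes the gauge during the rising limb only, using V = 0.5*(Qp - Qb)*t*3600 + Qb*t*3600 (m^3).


V = 0.5*(79.3 - 31.5)*18*3600 + 31.5*18*3600 = 3.5899e+06 m^3


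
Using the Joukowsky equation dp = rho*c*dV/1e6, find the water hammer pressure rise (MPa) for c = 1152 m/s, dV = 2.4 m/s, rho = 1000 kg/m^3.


dp = 1000 * 1152 * 2.4 / 1e6 = 2.7648 MPa


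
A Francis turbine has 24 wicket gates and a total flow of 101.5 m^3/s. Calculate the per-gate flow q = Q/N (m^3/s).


q = 101.5 / 24 = 4.2292 m^3/s


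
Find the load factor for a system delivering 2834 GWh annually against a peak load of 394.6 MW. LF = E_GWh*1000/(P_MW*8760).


LF = 2834 * 1000 / (394.6 * 8760) = 0.8199


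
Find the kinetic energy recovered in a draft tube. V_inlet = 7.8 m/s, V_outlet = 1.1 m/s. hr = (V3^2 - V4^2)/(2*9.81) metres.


hr = (7.8^2 - 1.1^2) / (2*9.81) = 3.0392 m


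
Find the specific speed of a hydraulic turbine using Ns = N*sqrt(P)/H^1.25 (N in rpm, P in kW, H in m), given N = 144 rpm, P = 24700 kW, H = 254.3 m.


Ns = 144 * 24700^0.5 / 254.3^1.25 = 22.2858


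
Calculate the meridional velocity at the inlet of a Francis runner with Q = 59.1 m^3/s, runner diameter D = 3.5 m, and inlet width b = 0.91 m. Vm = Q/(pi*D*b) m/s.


Vm = 59.1 / (pi * 3.5 * 0.91) = 5.9065 m/s


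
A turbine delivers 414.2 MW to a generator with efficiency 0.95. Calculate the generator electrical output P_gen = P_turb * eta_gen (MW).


P_gen = 414.2 * 0.95 = 393.4900 MW


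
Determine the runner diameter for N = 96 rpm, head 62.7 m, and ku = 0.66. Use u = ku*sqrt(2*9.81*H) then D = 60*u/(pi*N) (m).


u = 0.66 * sqrt(2*9.81*62.7) = 23.1487 m/s
D = 60 * 23.1487 / (pi * 96) = 4.6053 m


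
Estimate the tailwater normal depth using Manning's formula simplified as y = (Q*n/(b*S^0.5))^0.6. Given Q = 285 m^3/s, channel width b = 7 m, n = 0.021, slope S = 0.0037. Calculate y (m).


y = (285 * 0.021 / (7 * 0.0037^0.5))^0.6 = 4.8834 m


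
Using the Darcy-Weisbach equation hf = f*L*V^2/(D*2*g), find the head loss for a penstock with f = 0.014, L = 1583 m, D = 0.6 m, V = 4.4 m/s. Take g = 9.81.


hf = 0.014 * 1583 * 4.4^2 / (0.6 * 2 * 9.81) = 36.4472 m


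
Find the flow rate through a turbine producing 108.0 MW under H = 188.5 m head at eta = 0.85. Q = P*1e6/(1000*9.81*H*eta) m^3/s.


Q = 108.0 * 1e6 / (1000 * 9.81 * 188.5 * 0.85) = 68.7107 m^3/s


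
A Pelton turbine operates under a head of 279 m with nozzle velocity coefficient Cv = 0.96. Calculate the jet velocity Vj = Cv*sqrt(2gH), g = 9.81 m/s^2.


Vj = 0.96 * sqrt(2*9.81*279) = 71.0269 m/s


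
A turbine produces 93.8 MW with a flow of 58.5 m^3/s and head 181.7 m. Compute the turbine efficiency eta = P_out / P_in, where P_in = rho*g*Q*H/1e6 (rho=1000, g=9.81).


P_in = 1000 * 9.81 * 58.5 * 181.7 / 1e6 = 104.2749 MW
eta = 93.8 / 104.2749 = 0.8995


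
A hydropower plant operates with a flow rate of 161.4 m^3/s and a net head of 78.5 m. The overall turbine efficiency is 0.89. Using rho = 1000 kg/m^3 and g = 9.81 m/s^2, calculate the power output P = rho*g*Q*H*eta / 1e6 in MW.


P = 1000 * 9.81 * 161.4 * 78.5 * 0.89 / 1e6 = 110.6196 MW


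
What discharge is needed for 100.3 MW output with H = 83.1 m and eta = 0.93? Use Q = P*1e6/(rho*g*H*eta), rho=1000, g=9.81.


Q = 100.3 * 1e6 / (1000 * 9.81 * 83.1 * 0.93) = 132.2964 m^3/s


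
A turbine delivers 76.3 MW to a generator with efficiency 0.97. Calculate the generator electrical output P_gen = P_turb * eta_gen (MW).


P_gen = 76.3 * 0.97 = 74.0110 MW


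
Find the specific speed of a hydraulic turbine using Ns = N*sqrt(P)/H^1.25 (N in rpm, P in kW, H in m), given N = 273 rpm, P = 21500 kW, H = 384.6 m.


Ns = 273 * 21500^0.5 / 384.6^1.25 = 23.5028


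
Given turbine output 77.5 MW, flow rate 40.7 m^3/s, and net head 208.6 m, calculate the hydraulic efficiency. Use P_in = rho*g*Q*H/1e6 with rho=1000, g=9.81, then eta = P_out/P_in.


P_in = 1000 * 9.81 * 40.7 * 208.6 / 1e6 = 83.2871 MW
eta = 77.5 / 83.2871 = 0.9305


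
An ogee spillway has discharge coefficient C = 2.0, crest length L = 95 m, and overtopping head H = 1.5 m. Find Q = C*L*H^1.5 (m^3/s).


Q = 2.0 * 95 * 1.5^1.5 = 349.0523 m^3/s


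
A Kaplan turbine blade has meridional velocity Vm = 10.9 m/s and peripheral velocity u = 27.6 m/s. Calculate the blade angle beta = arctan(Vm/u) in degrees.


beta = arctan(10.9 / 27.6) = 21.5504 degrees


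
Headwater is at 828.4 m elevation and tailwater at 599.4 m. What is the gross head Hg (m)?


Hg = 828.4 - 599.4 = 229.0000 m


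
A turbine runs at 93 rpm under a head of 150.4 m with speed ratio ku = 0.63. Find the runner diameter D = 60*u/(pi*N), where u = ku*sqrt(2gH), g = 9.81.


u = 0.63 * sqrt(2*9.81*150.4) = 34.2227 m/s
D = 60 * 34.2227 / (pi * 93) = 7.0280 m


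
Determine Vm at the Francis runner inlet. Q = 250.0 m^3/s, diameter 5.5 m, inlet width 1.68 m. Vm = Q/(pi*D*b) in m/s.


Vm = 250.0 / (pi * 5.5 * 1.68) = 8.6123 m/s


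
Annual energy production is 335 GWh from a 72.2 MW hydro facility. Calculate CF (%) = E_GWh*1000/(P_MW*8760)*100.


CF = 335 * 1000 / (72.2 * 8760) * 100 = 52.9668 %


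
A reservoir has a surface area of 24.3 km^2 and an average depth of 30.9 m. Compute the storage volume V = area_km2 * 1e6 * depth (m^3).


V = 24.3 * 1e6 * 30.9 = 7.5087e+08 m^3


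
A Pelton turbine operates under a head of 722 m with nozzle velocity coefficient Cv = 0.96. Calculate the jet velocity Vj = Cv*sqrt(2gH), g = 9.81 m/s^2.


Vj = 0.96 * sqrt(2*9.81*722) = 114.2587 m/s


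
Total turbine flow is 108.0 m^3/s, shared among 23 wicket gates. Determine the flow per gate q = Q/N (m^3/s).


q = 108.0 / 23 = 4.6957 m^3/s


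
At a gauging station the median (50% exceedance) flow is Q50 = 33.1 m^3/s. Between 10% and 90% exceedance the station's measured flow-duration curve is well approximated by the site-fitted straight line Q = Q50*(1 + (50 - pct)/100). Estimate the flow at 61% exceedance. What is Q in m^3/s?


Q = 33.1 * (1 + (50 - 61)/100) = 29.4590 m^3/s


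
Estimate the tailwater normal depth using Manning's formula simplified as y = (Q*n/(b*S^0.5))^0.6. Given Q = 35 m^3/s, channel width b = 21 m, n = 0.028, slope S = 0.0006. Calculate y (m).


y = (35 * 0.028 / (21 * 0.0006^0.5))^0.6 = 1.4722 m


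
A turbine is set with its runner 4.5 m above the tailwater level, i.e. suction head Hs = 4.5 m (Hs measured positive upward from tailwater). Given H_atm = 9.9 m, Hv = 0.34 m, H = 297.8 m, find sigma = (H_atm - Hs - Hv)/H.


sigma = (9.9 - 4.5 - 0.34) / 297.8 = 0.0170


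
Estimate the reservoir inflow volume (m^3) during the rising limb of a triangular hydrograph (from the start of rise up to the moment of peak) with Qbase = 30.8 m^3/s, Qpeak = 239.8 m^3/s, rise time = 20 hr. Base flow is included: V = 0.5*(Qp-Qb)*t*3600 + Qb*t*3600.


V = 0.5*(239.8 - 30.8)*20*3600 + 30.8*20*3600 = 9.7416e+06 m^3


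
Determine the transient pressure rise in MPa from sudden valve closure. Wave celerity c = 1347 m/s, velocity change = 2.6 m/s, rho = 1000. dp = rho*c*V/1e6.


dp = 1000 * 1347 * 2.6 / 1e6 = 3.5022 MPa


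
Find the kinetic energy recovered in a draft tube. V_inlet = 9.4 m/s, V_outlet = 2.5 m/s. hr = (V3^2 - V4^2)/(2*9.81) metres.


hr = (9.4^2 - 2.5^2) / (2*9.81) = 4.1850 m


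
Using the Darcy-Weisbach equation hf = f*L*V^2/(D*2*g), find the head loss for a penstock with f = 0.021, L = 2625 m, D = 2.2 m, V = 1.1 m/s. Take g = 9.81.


hf = 0.021 * 2625 * 1.1^2 / (2.2 * 2 * 9.81) = 1.5453 m


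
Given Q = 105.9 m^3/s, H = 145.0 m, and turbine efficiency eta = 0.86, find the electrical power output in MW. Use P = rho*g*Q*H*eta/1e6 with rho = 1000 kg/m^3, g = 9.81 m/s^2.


P = 1000 * 9.81 * 105.9 * 145.0 * 0.86 / 1e6 = 129.5482 MW


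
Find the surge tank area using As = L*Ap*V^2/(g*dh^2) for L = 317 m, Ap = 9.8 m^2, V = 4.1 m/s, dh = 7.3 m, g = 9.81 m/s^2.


As = 317 * 9.8 * 4.1^2 / (9.81 * 7.3^2) = 99.8938 m^2


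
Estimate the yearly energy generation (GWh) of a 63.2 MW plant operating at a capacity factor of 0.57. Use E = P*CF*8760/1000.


E = 63.2 * 0.57 * 8760 / 1000 = 315.5702 GWh


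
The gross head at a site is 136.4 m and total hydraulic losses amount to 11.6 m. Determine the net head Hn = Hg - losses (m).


Hn = 136.4 - 11.6 = 124.8000 m


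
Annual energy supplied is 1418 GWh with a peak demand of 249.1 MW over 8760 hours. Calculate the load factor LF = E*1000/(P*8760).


LF = 1418 * 1000 / (249.1 * 8760) = 0.6498


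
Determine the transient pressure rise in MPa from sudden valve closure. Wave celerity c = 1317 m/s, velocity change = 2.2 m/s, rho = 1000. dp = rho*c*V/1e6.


dp = 1000 * 1317 * 2.2 / 1e6 = 2.8974 MPa


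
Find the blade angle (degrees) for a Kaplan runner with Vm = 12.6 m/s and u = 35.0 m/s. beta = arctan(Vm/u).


beta = arctan(12.6 / 35.0) = 19.7989 degrees


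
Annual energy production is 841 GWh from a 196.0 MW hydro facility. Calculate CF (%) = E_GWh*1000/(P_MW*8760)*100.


CF = 841 * 1000 / (196.0 * 8760) * 100 = 48.9819 %


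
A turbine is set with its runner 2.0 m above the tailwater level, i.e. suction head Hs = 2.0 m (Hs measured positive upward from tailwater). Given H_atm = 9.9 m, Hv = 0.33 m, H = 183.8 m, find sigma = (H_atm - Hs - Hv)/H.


sigma = (9.9 - 2.0 - 0.33) / 183.8 = 0.0412


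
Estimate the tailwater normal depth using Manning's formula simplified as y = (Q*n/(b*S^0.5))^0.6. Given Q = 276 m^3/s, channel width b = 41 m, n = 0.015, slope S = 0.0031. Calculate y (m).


y = (276 * 0.015 / (41 * 0.0031^0.5))^0.6 = 1.4293 m


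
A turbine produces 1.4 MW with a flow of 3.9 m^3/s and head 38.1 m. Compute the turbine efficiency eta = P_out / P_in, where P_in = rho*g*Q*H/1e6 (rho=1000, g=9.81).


P_in = 1000 * 9.81 * 3.9 * 38.1 / 1e6 = 1.4577 MW
eta = 1.4 / 1.4577 = 0.9604


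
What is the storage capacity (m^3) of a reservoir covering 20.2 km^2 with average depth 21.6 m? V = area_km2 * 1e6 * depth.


V = 20.2 * 1e6 * 21.6 = 4.3632e+08 m^3


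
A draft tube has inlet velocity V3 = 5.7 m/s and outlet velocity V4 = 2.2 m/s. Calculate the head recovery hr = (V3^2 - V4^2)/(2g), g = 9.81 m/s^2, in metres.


hr = (5.7^2 - 2.2^2) / (2*9.81) = 1.4093 m


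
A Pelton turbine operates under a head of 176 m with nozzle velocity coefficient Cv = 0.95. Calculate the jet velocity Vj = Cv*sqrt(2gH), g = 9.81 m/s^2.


Vj = 0.95 * sqrt(2*9.81*176) = 55.8251 m/s


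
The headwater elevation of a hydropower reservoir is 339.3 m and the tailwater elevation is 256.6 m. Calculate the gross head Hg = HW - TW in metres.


Hg = 339.3 - 256.6 = 82.7000 m


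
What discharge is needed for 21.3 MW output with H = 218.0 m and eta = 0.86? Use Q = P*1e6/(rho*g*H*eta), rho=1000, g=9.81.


Q = 21.3 * 1e6 / (1000 * 9.81 * 218.0 * 0.86) = 11.5813 m^3/s


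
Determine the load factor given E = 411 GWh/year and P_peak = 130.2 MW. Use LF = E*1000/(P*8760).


LF = 411 * 1000 / (130.2 * 8760) = 0.3604


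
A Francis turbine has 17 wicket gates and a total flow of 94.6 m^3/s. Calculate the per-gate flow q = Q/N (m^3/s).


q = 94.6 / 17 = 5.5647 m^3/s


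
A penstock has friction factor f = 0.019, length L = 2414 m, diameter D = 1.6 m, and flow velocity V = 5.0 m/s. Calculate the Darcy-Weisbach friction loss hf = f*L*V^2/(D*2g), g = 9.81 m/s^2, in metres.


hf = 0.019 * 2414 * 5.0^2 / (1.6 * 2 * 9.81) = 36.5268 m


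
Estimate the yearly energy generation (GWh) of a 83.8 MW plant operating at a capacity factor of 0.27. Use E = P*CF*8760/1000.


E = 83.8 * 0.27 * 8760 / 1000 = 198.2038 GWh


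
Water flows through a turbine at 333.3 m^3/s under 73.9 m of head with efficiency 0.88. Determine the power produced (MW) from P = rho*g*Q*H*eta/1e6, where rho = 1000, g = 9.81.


P = 1000 * 9.81 * 333.3 * 73.9 * 0.88 / 1e6 = 212.6334 MW


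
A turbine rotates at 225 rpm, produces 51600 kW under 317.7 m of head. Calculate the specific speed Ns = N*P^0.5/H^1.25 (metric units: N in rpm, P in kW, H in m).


Ns = 225 * 51600^0.5 / 317.7^1.25 = 38.1053


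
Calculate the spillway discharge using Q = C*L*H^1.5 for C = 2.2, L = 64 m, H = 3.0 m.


Q = 2.2 * 64 * 3.0^1.5 = 731.6183 m^3/s


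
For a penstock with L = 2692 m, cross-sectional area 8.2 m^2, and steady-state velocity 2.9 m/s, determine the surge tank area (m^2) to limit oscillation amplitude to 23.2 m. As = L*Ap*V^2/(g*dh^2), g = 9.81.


As = 2692 * 8.2 * 2.9^2 / (9.81 * 23.2^2) = 35.1593 m^2


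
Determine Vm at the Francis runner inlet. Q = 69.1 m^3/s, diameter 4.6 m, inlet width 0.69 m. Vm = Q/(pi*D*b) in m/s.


Vm = 69.1 / (pi * 4.6 * 0.69) = 6.9298 m/s


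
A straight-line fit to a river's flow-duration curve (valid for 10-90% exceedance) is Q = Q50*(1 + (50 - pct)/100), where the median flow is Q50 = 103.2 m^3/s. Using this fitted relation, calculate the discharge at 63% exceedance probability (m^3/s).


Q = 103.2 * (1 + (50 - 63)/100) = 89.7840 m^3/s


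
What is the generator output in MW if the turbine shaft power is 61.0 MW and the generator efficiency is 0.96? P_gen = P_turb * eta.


P_gen = 61.0 * 0.96 = 58.5600 MW


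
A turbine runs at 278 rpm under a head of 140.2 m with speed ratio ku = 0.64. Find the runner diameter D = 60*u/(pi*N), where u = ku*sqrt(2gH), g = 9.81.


u = 0.64 * sqrt(2*9.81*140.2) = 33.5663 m/s
D = 60 * 33.5663 / (pi * 278) = 2.3060 m


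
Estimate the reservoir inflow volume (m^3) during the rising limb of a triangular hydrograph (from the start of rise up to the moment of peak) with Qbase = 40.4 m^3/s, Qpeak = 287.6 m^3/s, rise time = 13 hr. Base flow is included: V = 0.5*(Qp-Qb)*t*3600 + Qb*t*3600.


V = 0.5*(287.6 - 40.4)*13*3600 + 40.4*13*3600 = 7.6752e+06 m^3


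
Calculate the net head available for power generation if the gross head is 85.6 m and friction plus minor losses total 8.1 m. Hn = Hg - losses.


Hn = 85.6 - 8.1 = 77.5000 m


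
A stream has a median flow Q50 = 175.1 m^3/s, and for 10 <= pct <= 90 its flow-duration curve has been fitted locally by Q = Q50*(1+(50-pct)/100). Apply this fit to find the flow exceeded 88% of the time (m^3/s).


Q = 175.1 * (1 + (50 - 88)/100) = 108.5620 m^3/s


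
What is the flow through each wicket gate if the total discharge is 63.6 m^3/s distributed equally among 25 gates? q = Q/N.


q = 63.6 / 25 = 2.5440 m^3/s


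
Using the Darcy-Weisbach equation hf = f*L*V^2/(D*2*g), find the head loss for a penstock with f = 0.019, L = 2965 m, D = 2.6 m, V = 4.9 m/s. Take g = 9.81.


hf = 0.019 * 2965 * 4.9^2 / (2.6 * 2 * 9.81) = 26.5154 m


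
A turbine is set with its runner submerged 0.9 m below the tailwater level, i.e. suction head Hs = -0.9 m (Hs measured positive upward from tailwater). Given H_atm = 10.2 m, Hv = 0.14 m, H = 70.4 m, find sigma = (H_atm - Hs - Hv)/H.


sigma = (10.2 - (-0.9) - 0.14) / 70.4 = 0.1557


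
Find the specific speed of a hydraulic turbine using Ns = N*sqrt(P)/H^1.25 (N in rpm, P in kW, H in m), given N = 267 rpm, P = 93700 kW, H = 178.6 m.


Ns = 267 * 93700^0.5 / 178.6^1.25 = 125.1784


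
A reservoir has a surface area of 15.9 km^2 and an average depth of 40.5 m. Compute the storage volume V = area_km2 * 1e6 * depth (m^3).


V = 15.9 * 1e6 * 40.5 = 6.4395e+08 m^3


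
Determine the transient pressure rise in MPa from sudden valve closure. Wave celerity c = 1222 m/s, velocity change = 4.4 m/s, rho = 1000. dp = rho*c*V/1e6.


dp = 1000 * 1222 * 4.4 / 1e6 = 5.3768 MPa


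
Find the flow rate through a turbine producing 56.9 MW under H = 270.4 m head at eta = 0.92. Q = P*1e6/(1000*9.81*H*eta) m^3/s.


Q = 56.9 * 1e6 / (1000 * 9.81 * 270.4 * 0.92) = 23.3157 m^3/s


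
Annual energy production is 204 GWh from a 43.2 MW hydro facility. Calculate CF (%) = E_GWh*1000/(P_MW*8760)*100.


CF = 204 * 1000 / (43.2 * 8760) * 100 = 53.9066 %


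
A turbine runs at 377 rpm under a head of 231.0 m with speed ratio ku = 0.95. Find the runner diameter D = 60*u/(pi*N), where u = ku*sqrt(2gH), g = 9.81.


u = 0.95 * sqrt(2*9.81*231.0) = 63.9557 m/s
D = 60 * 63.9557 / (pi * 377) = 3.2400 m


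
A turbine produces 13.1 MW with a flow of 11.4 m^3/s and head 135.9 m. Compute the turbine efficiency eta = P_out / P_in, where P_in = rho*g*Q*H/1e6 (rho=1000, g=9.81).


P_in = 1000 * 9.81 * 11.4 * 135.9 / 1e6 = 15.1982 MW
eta = 13.1 / 15.1982 = 0.8619


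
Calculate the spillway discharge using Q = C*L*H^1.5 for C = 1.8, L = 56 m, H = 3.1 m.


Q = 1.8 * 56 * 3.1^1.5 = 550.1778 m^3/s


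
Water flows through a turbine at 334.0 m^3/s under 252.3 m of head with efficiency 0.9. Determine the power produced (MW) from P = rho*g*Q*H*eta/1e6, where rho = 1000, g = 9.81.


P = 1000 * 9.81 * 334.0 * 252.3 * 0.9 / 1e6 = 744.0039 MW


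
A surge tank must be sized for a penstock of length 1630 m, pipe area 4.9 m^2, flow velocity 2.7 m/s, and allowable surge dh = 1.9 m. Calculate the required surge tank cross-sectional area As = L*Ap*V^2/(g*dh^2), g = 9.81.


As = 1630 * 4.9 * 2.7^2 / (9.81 * 1.9^2) = 1644.1256 m^2


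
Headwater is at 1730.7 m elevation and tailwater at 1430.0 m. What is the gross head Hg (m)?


Hg = 1730.7 - 1430.0 = 300.7000 m


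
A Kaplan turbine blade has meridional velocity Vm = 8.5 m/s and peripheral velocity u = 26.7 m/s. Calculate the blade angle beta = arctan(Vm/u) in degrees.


beta = arctan(8.5 / 26.7) = 17.6590 degrees


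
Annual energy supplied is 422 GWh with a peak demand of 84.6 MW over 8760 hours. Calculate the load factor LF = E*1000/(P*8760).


LF = 422 * 1000 / (84.6 * 8760) = 0.5694


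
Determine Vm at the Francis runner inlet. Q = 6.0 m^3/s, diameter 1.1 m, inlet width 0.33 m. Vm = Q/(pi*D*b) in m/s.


Vm = 6.0 / (pi * 1.1 * 0.33) = 5.2613 m/s


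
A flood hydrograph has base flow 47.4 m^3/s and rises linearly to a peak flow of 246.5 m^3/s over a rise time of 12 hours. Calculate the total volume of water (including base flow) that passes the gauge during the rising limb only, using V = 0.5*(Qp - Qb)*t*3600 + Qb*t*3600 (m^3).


V = 0.5*(246.5 - 47.4)*12*3600 + 47.4*12*3600 = 6.3482e+06 m^3


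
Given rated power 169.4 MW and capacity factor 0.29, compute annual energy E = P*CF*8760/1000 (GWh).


E = 169.4 * 0.29 * 8760 / 1000 = 430.3438 GWh


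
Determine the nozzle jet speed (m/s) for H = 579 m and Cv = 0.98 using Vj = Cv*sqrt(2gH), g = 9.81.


Vj = 0.98 * sqrt(2*9.81*579) = 104.4515 m/s


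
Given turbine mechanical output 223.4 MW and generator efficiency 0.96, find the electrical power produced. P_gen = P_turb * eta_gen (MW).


P_gen = 223.4 * 0.96 = 214.4640 MW


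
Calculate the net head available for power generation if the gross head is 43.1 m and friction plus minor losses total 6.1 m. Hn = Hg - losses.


Hn = 43.1 - 6.1 = 37.0000 m


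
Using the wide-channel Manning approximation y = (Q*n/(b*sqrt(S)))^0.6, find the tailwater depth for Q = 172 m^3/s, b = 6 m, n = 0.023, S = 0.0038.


y = (172 * 0.023 / (6 * 0.0038^0.5))^0.6 = 4.1450 m


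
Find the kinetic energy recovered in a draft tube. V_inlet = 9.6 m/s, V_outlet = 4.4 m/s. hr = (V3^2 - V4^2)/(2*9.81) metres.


hr = (9.6^2 - 4.4^2) / (2*9.81) = 3.7105 m


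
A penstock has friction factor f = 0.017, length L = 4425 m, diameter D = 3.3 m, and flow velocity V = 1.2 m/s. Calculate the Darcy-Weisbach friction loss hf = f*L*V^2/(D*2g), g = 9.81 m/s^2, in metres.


hf = 0.017 * 4425 * 1.2^2 / (3.3 * 2 * 9.81) = 1.6731 m


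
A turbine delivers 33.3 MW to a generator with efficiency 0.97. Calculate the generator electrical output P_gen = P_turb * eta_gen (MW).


P_gen = 33.3 * 0.97 = 32.3010 MW


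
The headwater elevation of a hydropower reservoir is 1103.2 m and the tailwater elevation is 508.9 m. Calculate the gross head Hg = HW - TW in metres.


Hg = 1103.2 - 508.9 = 594.3000 m


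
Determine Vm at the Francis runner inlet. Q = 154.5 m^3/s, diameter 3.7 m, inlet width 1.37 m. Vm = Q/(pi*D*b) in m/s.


Vm = 154.5 / (pi * 3.7 * 1.37) = 9.7019 m/s


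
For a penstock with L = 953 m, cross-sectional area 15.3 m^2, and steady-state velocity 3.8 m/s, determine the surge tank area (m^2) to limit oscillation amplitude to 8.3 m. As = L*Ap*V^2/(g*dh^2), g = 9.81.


As = 953 * 15.3 * 3.8^2 / (9.81 * 8.3^2) = 311.5490 m^2


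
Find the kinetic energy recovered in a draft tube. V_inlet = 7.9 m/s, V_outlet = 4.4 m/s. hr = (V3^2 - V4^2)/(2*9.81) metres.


hr = (7.9^2 - 4.4^2) / (2*9.81) = 2.1942 m


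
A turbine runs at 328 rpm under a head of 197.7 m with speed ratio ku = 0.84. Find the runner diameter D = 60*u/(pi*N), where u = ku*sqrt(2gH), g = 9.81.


u = 0.84 * sqrt(2*9.81*197.7) = 52.3157 m/s
D = 60 * 52.3157 / (pi * 328) = 3.0462 m


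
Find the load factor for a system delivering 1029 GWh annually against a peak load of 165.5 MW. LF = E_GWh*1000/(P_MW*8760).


LF = 1029 * 1000 / (165.5 * 8760) = 0.7098


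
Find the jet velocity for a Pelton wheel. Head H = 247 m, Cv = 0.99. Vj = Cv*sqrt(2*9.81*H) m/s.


Vj = 0.99 * sqrt(2*9.81*247) = 68.9181 m/s


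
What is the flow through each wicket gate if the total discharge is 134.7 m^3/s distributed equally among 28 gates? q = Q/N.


q = 134.7 / 28 = 4.8107 m^3/s


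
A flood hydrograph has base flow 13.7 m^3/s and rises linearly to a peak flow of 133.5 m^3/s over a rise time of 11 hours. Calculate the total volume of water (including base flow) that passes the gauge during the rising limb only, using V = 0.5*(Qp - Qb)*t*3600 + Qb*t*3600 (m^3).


V = 0.5*(133.5 - 13.7)*11*3600 + 13.7*11*3600 = 2.9146e+06 m^3


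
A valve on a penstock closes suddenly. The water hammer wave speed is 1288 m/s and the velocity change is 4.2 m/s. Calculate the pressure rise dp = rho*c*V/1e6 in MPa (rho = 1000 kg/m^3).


dp = 1000 * 1288 * 4.2 / 1e6 = 5.4096 MPa


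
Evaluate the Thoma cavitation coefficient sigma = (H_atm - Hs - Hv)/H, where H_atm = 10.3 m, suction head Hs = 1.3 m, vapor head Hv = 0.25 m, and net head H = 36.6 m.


sigma = (10.3 - 1.3 - 0.25) / 36.6 = 0.2391


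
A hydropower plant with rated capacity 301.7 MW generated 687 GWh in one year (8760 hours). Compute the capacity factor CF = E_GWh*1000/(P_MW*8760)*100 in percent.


CF = 687 * 1000 / (301.7 * 8760) * 100 = 25.9943 %


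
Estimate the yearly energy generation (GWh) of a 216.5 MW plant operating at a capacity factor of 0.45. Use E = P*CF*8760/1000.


E = 216.5 * 0.45 * 8760 / 1000 = 853.4430 GWh


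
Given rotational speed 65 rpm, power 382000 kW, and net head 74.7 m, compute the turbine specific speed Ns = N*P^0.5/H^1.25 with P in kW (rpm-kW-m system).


Ns = 65 * 382000^0.5 / 74.7^1.25 = 182.9339


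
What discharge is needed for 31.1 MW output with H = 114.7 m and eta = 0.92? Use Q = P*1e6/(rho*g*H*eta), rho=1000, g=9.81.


Q = 31.1 * 1e6 / (1000 * 9.81 * 114.7 * 0.92) = 30.0428 m^3/s


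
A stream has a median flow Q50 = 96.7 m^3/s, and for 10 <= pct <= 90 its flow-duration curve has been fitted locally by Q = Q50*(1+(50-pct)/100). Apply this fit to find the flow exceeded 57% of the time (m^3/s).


Q = 96.7 * (1 + (50 - 57)/100) = 89.9310 m^3/s


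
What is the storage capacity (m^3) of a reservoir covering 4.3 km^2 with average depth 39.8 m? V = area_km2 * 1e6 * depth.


V = 4.3 * 1e6 * 39.8 = 1.7114e+08 m^3


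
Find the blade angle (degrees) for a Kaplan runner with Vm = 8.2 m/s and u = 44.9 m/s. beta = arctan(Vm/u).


beta = arctan(8.2 / 44.9) = 10.3498 degrees


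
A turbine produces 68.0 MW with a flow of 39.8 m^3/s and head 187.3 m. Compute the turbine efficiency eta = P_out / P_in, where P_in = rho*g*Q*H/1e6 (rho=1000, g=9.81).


P_in = 1000 * 9.81 * 39.8 * 187.3 / 1e6 = 73.1290 MW
eta = 68.0 / 73.1290 = 0.9299


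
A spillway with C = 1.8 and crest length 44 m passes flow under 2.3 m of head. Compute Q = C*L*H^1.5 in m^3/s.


Q = 1.8 * 44 * 2.3^1.5 = 276.2593 m^3/s


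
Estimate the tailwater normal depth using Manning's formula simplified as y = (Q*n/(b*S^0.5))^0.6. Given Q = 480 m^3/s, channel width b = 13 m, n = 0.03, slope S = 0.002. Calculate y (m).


y = (480 * 0.03 / (13 * 0.002^0.5))^0.6 = 6.8603 m


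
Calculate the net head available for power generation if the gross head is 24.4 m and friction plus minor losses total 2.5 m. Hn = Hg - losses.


Hn = 24.4 - 2.5 = 21.9000 m


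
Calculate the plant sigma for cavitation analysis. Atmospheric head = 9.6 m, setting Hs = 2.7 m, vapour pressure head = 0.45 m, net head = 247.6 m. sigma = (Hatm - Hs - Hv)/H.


sigma = (9.6 - 2.7 - 0.45) / 247.6 = 0.0261


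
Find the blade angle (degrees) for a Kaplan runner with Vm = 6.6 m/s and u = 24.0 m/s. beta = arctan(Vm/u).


beta = arctan(6.6 / 24.0) = 15.3763 degrees


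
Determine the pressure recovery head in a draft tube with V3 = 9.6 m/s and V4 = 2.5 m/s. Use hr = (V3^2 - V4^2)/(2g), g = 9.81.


hr = (9.6^2 - 2.5^2) / (2*9.81) = 4.3787 m


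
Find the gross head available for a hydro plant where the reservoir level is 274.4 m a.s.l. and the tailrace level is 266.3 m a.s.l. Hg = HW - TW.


Hg = 274.4 - 266.3 = 8.1000 m


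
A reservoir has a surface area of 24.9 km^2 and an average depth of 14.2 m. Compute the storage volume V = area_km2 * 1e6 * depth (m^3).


V = 24.9 * 1e6 * 14.2 = 3.5358e+08 m^3


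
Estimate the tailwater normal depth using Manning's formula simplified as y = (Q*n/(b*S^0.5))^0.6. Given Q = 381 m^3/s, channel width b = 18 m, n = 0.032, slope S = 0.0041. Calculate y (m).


y = (381 * 0.032 / (18 * 0.0041^0.5))^0.6 = 4.1176 m


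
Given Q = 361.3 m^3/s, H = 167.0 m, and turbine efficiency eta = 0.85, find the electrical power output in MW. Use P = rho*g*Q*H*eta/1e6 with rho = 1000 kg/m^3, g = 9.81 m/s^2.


P = 1000 * 9.81 * 361.3 * 167.0 * 0.85 / 1e6 = 503.1209 MW
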